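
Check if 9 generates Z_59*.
p - 1 = 58 has prime divisors 2, 29. Check 9^(58/q) mod 59 for each: 9^(58/2) = 9^29 ≡ 1, 9^(58/29) = 9^2 ≡ 22 (mod 59). Since 9^29 ≡ 1 (mod 59), the order of 9 divides 29 (in fact the order is 29) ≠ 58, so it is not a primitive root.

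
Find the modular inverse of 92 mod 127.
92^(-1) ≡ 29 (mod 127). Verification: 92 × 29 = 2668 ≡ 1 (mod 127)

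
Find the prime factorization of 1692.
2^2 × 3^2 × 47

Divide by primes starting from smallest:
1692 ÷ 2 = 846
846 ÷ 2 = 423
423 ÷ 3 = 141
141 ÷ 3 = 47
47 ÷ 47 = 1

1692 = 2^2 × 3^2 × 47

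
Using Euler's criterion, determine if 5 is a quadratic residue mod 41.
By Euler's criterion: 5^{20} ≡ 1 (mod 41). Since this equals 1, 5 is a QR.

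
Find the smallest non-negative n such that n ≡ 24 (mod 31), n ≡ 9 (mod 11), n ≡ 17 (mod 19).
4178

Using the Chinese Remainder Theorem:
M = product of moduli = 6479
For equation 1: M_1 = 209, 209 ≡ 23 (mod 31), inverse of 209 mod 31 is 27 (check: 23 × 27 = 621 ≡ 1 (mod 31))
For equation 2: M_2 = 589, 589 ≡ 6 (mod 11), inverse of 589 mod 11 is 2 (check: 6 × 2 = 12 ≡ 1 (mod 11))
For equation 3: M_3 = 341, 341 ≡ 18 (mod 19), inverse of 341 mod 19 is 18 (check: 18 × 18 = 324 ≡ 1 (mod 19))
Combine: n ≡ Σ r_i×M_i×(M_i⁻¹ mod m_i) = 24×209×27 + 9×589×2 + 17×341×18 = 135432 + 10602 + 104346 = 250380
250380 mod 6479 = 4178
n ≡ 4178 (mod 6479)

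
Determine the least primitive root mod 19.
p - 1 = 18 has prime divisors 2, 3. h is a primitive root mod 19 iff h^(18/q) ≢ 1 (mod 19) for each such q.
h = 2: 2^9 ≡ 18, 2^6 ≡ 7 (mod 19); none is 1, so 2 has order 18 and is a primitive root.
The smallest primitive root mod 19 is g = 2.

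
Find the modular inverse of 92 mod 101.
92^(-1) ≡ 56 (mod 101). Verification: 92 × 56 = 5152 ≡ 1 (mod 101)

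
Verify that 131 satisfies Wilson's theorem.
(130)! mod 131 = 130. Since this equals -1 (mod 131), Wilson confirms 131 is prime.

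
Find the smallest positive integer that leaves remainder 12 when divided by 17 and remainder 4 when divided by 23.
M = 17 × 23 = 391. M₁ = 23, y₁ ≡ 3 (mod 17). M₂ = 17, y₂ ≡ 19 (mod 23). z = 12×23×3 + 4×17×19 ≡ 165 (mod 391). The smallest positive such number is 165.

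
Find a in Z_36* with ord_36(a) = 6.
7 has order 6 mod 36 since 7^{6} ≡ 1 (mod 36) and no smaller power works.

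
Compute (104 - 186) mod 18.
8

(104 - 186) = -82
-82 mod 18 = 8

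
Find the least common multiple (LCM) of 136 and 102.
408

First find GCD(136, 102) using the Euclidean algorithm:
136 = 1 × 102 + 34
102 = 3 × 34 + 0
GCD(136, 102) = 34

LCM formula: LCM(a, b) = (a × b) / GCD(a, b)
LCM(136, 102) = (136 × 102) / 34
LCM(136, 102) = 13872 / 34
LCM(136, 102) = 408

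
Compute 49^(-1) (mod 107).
83

Using Extended Euclidean Algorithm:
gcd(49, 107) = 1
Bezout coefficients: 49 × -24 + 107 × 11 = 1
So 49 × -24 ≡ 1 (mod 107)
The inverse is -24 mod 107 = 83
Verification: 49 × 83 = 4067 = 38 × 107 + 1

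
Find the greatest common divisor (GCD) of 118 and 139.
1

Using the Euclidean algorithm:
118 = 0 × 139 + 118
139 = 1 × 118 + 21
118 = 5 × 21 + 13
21 = 1 × 13 + 8
13 = 1 × 8 + 5
8 = 1 × 5 + 3
5 = 1 × 3 + 2
3 = 1 × 2 + 1
2 = 2 × 1 + 0

GCD(118, 139) = 1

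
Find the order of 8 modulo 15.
Powers of 8 mod 15: 8^1≡8, 8^2≡4, 8^3≡2, 8^4≡1. Order = 4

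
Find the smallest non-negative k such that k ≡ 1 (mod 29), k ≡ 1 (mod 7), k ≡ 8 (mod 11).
1625

Using the Chinese Remainder Theorem:
M = product of moduli = 2233
For equation 1: M_1 = 77, 77 ≡ 19 (mod 29), inverse of 77 mod 29 is 26 (check: 19 × 26 = 494 ≡ 1 (mod 29))
For equation 2: M_2 = 319, 319 ≡ 4 (mod 7), inverse of 319 mod 7 is 2 (check: 4 × 2 = 8 ≡ 1 (mod 7))
For equation 3: M_3 = 203, 203 ≡ 5 (mod 11), inverse of 203 mod 11 is 9 (check: 5 × 9 = 45 ≡ 1 (mod 11))
Combine: k ≡ Σ r_i×M_i×(M_i⁻¹ mod m_i) = 1×77×26 + 1×319×2 + 8×203×9 = 2002 + 638 + 14616 = 17256
17256 mod 2233 = 1625
k ≡ 1625 (mod 2233)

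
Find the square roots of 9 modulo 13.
The square roots of 9 mod 13 are 3 and 10. Verify: 3² = 9 ≡ 9 (mod 13)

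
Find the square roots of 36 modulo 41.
The square roots of 36 mod 41 are 6 and 35. Verify: 6² = 36 ≡ 36 (mod 41)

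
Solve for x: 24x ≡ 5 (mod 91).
4

Since gcd(24, 91) = 1 divides 5, a solution exists.
Multiply both sides by the inverse of 24 mod 91:
  24^(-1) mod 91 = 19
  x ≡ 19 × 5 ≡ 95 ≡ 4 (mod 91)
Verification: 24 × 4 = 96 = 1 × 91 + 5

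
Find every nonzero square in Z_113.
QRs mod 113: {1, 2, 4, 7, 8, 9, 11, 13, 14, 15, 16, 18, 22, 25, 26, 28, 30, 31, 32, 36, 41, 44, 49, 50, 51, 52, 53, 56, 57, 60, 61, 62, 63, 64, 69, 72, 77, 81, 82, 83, 85, 87, 88, 91, 95, 97, 98, 99, 100, 102, 104, 105, 106, 109, 111, 112}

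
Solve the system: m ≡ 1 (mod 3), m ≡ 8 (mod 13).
M = 3 × 13 = 39. M₁ = 13, y₁ ≡ 1 (mod 3). M₂ = 3, y₂ ≡ 9 (mod 13). m = 1×13×1 + 8×3×9 ≡ 34 (mod 39)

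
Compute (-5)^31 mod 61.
Using repeated squaring. (-5) ≡ 56 (mod 61). 31 = 16 + 8 + 4 + 2 + 1 (binary 11111). Repeated squaring mod 61: 56^1 ≡ 56; 56^2 ≡ 56² = 3136 ≡ 25; 56^4 ≡ 25² = 625 ≡ 15; 56^8 ≡ 15² = 225 ≡ 42; 56^16 ≡ 42² = 1764 ≡ 56. Multiply: (-5)^31 ≡ 56^16 × 56^8 × 56^4 × 56^2 × 56^1 ≡ 56 × 42 × 15 × 25 × 56 (mod 61): 56 × 42 = 2352 ≡ 34; 34 × 15 = 510 ≡ 22; 22 × 25 = 550 ≡ 1; 1 × 56 = 56 ≡ 56. So (-5)^31 ≡ 56 (mod 61).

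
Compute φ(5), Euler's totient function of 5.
4

Prime factorization: 5 = 5
Using the formula φ(n) = n × Π(1 - 1/p) for each prime factor p:
φ(5) = 5 × (1 - 1/5)
φ(5) = 4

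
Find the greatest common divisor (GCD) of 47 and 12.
1

Using the Euclidean algorithm:
47 = 3 × 12 + 11
12 = 1 × 11 + 1
11 = 11 × 1 + 0

GCD(47, 12) = 1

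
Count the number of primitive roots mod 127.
Number of primitive roots mod 127 = φ(126) = 36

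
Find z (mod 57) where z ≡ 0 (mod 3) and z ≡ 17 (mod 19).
M = 3 × 19 = 57. M₁ = 19, y₁ ≡ 1 (mod 3). M₂ = 3, y₂ ≡ 13 (mod 19). z = 0×19×1 + 17×3×13 ≡ 36 (mod 57)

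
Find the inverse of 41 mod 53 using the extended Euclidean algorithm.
Extended GCD: 41(22) + 53(-17) = 1. So 41^(-1) ≡ 22 ≡ 22 (mod 53). Verify: 41 × 22 = 902 ≡ 1 (mod 53)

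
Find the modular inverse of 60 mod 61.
60^(-1) ≡ 60 (mod 61). Verification: 60 × 60 = 3600 ≡ 1 (mod 61)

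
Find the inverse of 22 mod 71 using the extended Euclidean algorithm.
Extended GCD: 22(-29) + 71(9) = 1. So 22^(-1) ≡ 42 ≡ 42 (mod 71). Verify: 22 × 42 = 924 ≡ 1 (mod 71)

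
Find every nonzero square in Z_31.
QRs mod 31: {1, 2, 4, 5, 7, 8, 9, 10, 14, 16, 18, 19, 20, 25, 28}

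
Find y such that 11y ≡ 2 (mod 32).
6

Since gcd(11, 32) = 1 divides 2, a solution exists.
Multiply both sides by the inverse of 11 mod 32:
  11^(-1) mod 32 = 3
  x ≡ 3 × 2 ≡ 6 ≡ 6 (mod 32)
Verification: 11 × 6 = 66 = 2 × 32 + 2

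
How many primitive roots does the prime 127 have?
Number of primitive roots mod 127 = φ(126) = 36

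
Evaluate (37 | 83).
(37/83) = 37^{41} mod 83 = 1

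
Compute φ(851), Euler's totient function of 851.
792

Prime factorization: 851 = 23 × 37
Using the formula φ(n) = n × Π(1 - 1/p) for each prime factor p:
φ(851) = 851 × (1 - 1/23) × (1 - 1/37)
φ(851) = 792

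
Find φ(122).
60

Prime factorization: 122 = 2 × 61
Using the formula φ(n) = n × Π(1 - 1/p) for each prime factor p:
φ(122) = 122 × (1 - 1/2) × (1 - 1/61)
φ(122) = 60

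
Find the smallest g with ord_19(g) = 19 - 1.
p - 1 = 18 has prime divisors 2, 3. h is a primitive root mod 19 iff h^(18/q) ≢ 1 (mod 19) for each such q.
h = 2: 2^9 ≡ 18, 2^6 ≡ 7 (mod 19); none is 1, so 2 has order 18 and is a primitive root.
The smallest primitive root mod 19 is g = 2.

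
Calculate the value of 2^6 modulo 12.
6 = 4 + 2 (binary 110). Repeated squaring mod 12: 2^1 ≡ 2; 2^2 ≡ 2² = 4 ≡ 4; 2^4 ≡ 4² = 16 ≡ 4. Multiply: 2^6 = 2^4 × 2^2 ≡ 4 × 4 (mod 12): 4 × 4 = 16 ≡ 4. So 2^6 ≡ 4 (mod 12).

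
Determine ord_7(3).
Powers of 3 mod 7: 3^1≡3, 3^2≡2, 3^3≡6, 3^4≡4, 3^5≡5, 3^6≡1. Order = 6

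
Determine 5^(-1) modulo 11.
5^(-1) ≡ 9 (mod 11). Verification: 5 × 9 = 45 ≡ 1 (mod 11)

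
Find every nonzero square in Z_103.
QRs mod 103: {1, 2, 4, 7, 8, 9, 13, 14, 15, 16, 17, 18, 19, 23, 25, 26, 28, 29, 30, 32, 33, 34, 36, 38, 41, 46, 49, 50, 52, 55, 56, 58, 59, 60, 61, 63, 64, 66, 68, 72, 76, 79, 81, 82, 83, 91, 92, 93, 97, 98, 100}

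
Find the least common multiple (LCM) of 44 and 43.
1892

First find GCD(44, 43) using the Euclidean algorithm:
44 = 1 × 43 + 1
43 = 43 × 1 + 0
GCD(44, 43) = 1

LCM formula: LCM(a, b) = (a × b) / GCD(a, b)
LCM(44, 43) = (44 × 43) / 1
LCM(44, 43) = 1892 / 1
LCM(44, 43) = 1892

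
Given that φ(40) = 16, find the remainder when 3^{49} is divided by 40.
By Euler: 3^{16} ≡ 1 (mod 40) since gcd(3, 40) = 1. 49 = 3×16 + 1. So 3^{49} ≡ 3^{1} ≡ 3 (mod 40)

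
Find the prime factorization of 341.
11 × 31

Divide by primes starting from smallest:
341 ÷ 11 = 31
31 ÷ 31 = 1

341 = 11 × 31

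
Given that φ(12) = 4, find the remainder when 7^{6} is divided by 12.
By Euler: 7^{4} ≡ 1 (mod 12) since gcd(7, 12) = 1. 6 = 1×4 + 2. So 7^{6} ≡ 7^{2} ≡ 1 (mod 12)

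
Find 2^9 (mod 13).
9 = 8 + 1 (binary 1001). Repeated squaring mod 13: 2^1 ≡ 2; 2^2 ≡ 2² = 4 ≡ 4; 2^4 ≡ 4² = 16 ≡ 3; 2^8 ≡ 3² = 9 ≡ 9. Multiply: 2^9 = 2^8 × 2^1 ≡ 9 × 2 (mod 13): 9 × 2 = 18 ≡ 5. So 2^9 ≡ 5 (mod 13).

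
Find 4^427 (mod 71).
Using Fermat: 4^{70} ≡ 1 (mod 71). 427 ≡ 7 (mod 70). So 4^{427} ≡ 4^{7} ≡ 54 (mod 71)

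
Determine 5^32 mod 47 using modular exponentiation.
Using repeated squaring. 32 = 32 (binary 100000). Repeated squaring mod 47: 5^1 ≡ 5; 5^2 ≡ 5² = 25 ≡ 25; 5^4 ≡ 25² = 625 ≡ 14; 5^8 ≡ 14² = 196 ≡ 8; 5^16 ≡ 8² = 64 ≡ 17; 5^32 ≡ 17² = 289 ≡ 7. So 5^32 ≡ 7 (mod 47).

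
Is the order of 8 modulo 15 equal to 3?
No, the actual order is 4, not 3.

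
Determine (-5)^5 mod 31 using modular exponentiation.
(-5) ≡ 26 (mod 31). 5 = 4 + 1 (binary 101). Repeated squaring mod 31: 26^1 ≡ 26; 26^2 ≡ 26² = 676 ≡ 25; 26^4 ≡ 25² = 625 ≡ 5. Multiply: (-5)^5 ≡ 26^4 × 26^1 ≡ 5 × 26 (mod 31): 5 × 26 = 130 ≡ 6. So (-5)^5 ≡ 6 (mod 31).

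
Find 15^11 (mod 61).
Using repeated squaring. 11 = 8 + 2 + 1 (binary 1011). Repeated squaring mod 61: 15^1 ≡ 15; 15^2 ≡ 15² = 225 ≡ 42; 15^4 ≡ 42² = 1764 ≡ 56; 15^8 ≡ 56² = 3136 ≡ 25. Multiply: 15^11 = 15^8 × 15^2 × 15^1 ≡ 25 × 42 × 15 (mod 61): 25 × 42 = 1050 ≡ 13; 13 × 15 = 195 ≡ 12. So 15^11 ≡ 12 (mod 61).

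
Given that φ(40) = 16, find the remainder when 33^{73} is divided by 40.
By Euler: 33^{16} ≡ 1 (mod 40) since gcd(33, 40) = 1. 73 = 4×16 + 9. So 33^{73} ≡ 33^{9} ≡ 33 (mod 40)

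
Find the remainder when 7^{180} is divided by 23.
By Fermat: 7^{22} ≡ 1 (mod 23). 180 = 8×22 + 4. So 7^{180} ≡ 7^{4} ≡ 9 (mod 23)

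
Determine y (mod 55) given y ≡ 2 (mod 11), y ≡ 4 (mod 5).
24

Using the Chinese Remainder Theorem:
M = product of moduli = 55
For equation 1: M_1 = 5, 5 ≡ 5 (mod 11), inverse of 5 mod 11 is 9 (check: 5 × 9 = 45 ≡ 1 (mod 11))
For equation 2: M_2 = 11, 11 ≡ 1 (mod 5), inverse of 11 mod 5 is 1 (check: 1 × 1 = 1 ≡ 1 (mod 5))
Combine: y ≡ Σ r_i×M_i×(M_i⁻¹ mod m_i) = 2×5×9 + 4×11×1 = 90 + 44 = 134
134 mod 55 = 24
y ≡ 24 (mod 55)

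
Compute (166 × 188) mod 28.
16

(166 × 188) = 31208
31208 mod 28 = 16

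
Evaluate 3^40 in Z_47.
Using repeated squaring. 40 = 32 + 8 (binary 101000). Repeated squaring mod 47: 3^1 ≡ 3; 3^2 ≡ 3² = 9 ≡ 9; 3^4 ≡ 9² = 81 ≡ 34; 3^8 ≡ 34² = 1156 ≡ 28; 3^16 ≡ 28² = 784 ≡ 32; 3^32 ≡ 32² = 1024 ≡ 37. Multiply: 3^40 = 3^32 × 3^8 ≡ 37 × 28 (mod 47): 37 × 28 = 1036 ≡ 2. So 3^40 ≡ 2 (mod 47).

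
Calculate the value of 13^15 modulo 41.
Using repeated squaring. 15 = 8 + 4 + 2 + 1 (binary 1111). Repeated squaring mod 41: 13^1 ≡ 13; 13^2 ≡ 13² = 169 ≡ 5; 13^4 ≡ 5² = 25 ≡ 25; 13^8 ≡ 25² = 625 ≡ 10. Multiply: 13^15 = 13^8 × 13^4 × 13^2 × 13^1 ≡ 10 × 25 × 5 × 13 (mod 41): 10 × 25 = 250 ≡ 4; 4 × 5 = 20 ≡ 20; 20 × 13 = 260 ≡ 14. So 13^15 ≡ 14 (mod 41).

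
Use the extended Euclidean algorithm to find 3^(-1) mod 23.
Extended GCD: 3(8) + 23(-1) = 1. So 3^(-1) ≡ 8 ≡ 8 (mod 23). Verify: 3 × 8 = 24 ≡ 1 (mod 23)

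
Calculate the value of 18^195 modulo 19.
Using Fermat: 18^{18} ≡ 1 (mod 19). 195 ≡ 15 (mod 18). So 18^{195} ≡ 18^{15} ≡ 18 (mod 19)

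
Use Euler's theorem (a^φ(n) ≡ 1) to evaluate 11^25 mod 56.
By Euler: 11^{24} ≡ 1 (mod 56) since gcd(11, 56) = 1. 25 = 1×24 + 1. So 11^{25} ≡ 11^{1} ≡ 11 (mod 56)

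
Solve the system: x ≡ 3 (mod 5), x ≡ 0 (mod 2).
M = 5 × 2 = 10. M₁ = 2, y₁ ≡ 3 (mod 5). M₂ = 5, y₂ ≡ 1 (mod 2). x = 3×2×3 + 0×5×1 ≡ 8 (mod 10)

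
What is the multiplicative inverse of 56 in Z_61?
12

Using Extended Euclidean Algorithm:
gcd(56, 61) = 1
Bezout coefficients: 56 × 12 + 61 × -11 = 1
So 56 × 12 ≡ 1 (mod 61)
The inverse is 12 mod 61 = 12
Verification: 56 × 12 = 672 = 11 × 61 + 1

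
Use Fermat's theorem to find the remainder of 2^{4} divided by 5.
1

By Fermat's Little Theorem, a^(p-1) ≡ 1 (mod p) for prime p and gcd(a, p) = 1
Here p = 5, so 2^4 ≡ 1 (mod 5)
We can reduce the exponent: 4 mod 4 = 0
So 2^4 ≡ 2^0 (mod 5)
Computing: 2^0 mod 5 = 1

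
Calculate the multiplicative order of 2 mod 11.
Powers of 2 mod 11: 2^1≡2, 2^2≡4, 2^3≡8, 2^4≡5, 2^5≡10, 2^6≡9, 2^7≡7, 2^8≡3, 2^9≡6, 2^10≡1. Order = 10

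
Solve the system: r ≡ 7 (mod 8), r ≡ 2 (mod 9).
M = 8 × 9 = 72. M₁ = 9, y₁ ≡ 1 (mod 8). M₂ = 8, y₂ ≡ 8 (mod 9). r = 7×9×1 + 2×8×8 ≡ 47 (mod 72)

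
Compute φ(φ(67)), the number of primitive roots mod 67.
Number of primitive roots mod 67 = φ(66) = 20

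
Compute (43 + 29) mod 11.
6

(43 + 29) = 72
72 mod 11 = 6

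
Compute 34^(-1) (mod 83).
22

Using Extended Euclidean Algorithm:
gcd(34, 83) = 1
Bezout coefficients: 34 × 22 + 83 × -9 = 1
So 34 × 22 ≡ 1 (mod 83)
The inverse is 22 mod 83 = 22
Verification: 34 × 22 = 748 = 9 × 83 + 1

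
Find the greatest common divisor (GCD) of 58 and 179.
1

Using the Euclidean algorithm:
58 = 0 × 179 + 58
179 = 3 × 58 + 5
58 = 11 × 5 + 3
5 = 1 × 3 + 2
3 = 1 × 2 + 1
2 = 2 × 1 + 0

GCD(58, 179) = 1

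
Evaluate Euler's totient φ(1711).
1624

Prime factorization: 1711 = 29 × 59
Using the formula φ(n) = n × Π(1 - 1/p) for each prime factor p:
φ(1711) = 1711 × (1 - 1/29) × (1 - 1/59)
φ(1711) = 1624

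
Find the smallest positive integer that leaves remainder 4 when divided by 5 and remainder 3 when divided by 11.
M = 5 × 11 = 55. M₁ = 11, y₁ ≡ 1 (mod 5). M₂ = 5, y₂ ≡ 9 (mod 11). n = 4×11×1 + 3×5×9 ≡ 14 (mod 55). The smallest positive such number is 14.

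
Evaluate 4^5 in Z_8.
5 = 4 + 1 (binary 101). Repeated squaring mod 8: 4^1 ≡ 4; 4^2 ≡ 4² = 16 ≡ 0; 4^4 ≡ 0² = 0 ≡ 0. Multiply: 4^5 = 4^4 × 4^1 ≡ 0 × 4 (mod 8): 0 × 4 = 0 ≡ 0. So 4^5 ≡ 0 (mod 8).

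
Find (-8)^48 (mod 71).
Using repeated squaring. (-8) ≡ 63 (mod 71). 48 = 32 + 16 (binary 110000). Repeated squaring mod 71: 63^1 ≡ 63; 63^2 ≡ 63² = 3969 ≡ 64; 63^4 ≡ 64² = 4096 ≡ 49; 63^8 ≡ 49² = 2401 ≡ 58; 63^16 ≡ 58² = 3364 ≡ 27; 63^32 ≡ 27² = 729 ≡ 19. Multiply: (-8)^48 ≡ 63^32 × 63^16 ≡ 19 × 27 (mod 71): 19 × 27 = 513 ≡ 16. So (-8)^48 ≡ 16 (mod 71).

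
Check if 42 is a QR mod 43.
By Euler's criterion: 42^{21} ≡ 42 (mod 43). Since this equals -1 (≡ 42), 42 is not a QR.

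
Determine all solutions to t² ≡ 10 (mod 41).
The square roots of 10 mod 41 are 16 and 25. Verify: 16² = 256 ≡ 10 (mod 41)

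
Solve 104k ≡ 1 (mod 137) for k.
104^(-1) ≡ 83 (mod 137). Verification: 104 × 83 = 8632 ≡ 1 (mod 137)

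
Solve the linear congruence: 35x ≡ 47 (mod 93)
4

Since gcd(35, 93) = 1 divides 47, a solution exists.
Multiply both sides by the inverse of 35 mod 93:
  35^(-1) mod 93 = 8
  x ≡ 8 × 47 ≡ 376 ≡ 4 (mod 93)
Verification: 35 × 4 = 140 = 1 × 93 + 47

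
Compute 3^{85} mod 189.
108

Using successive squaring:
Binary expansion of 85: 1010101
Powers of 3 mod 189 (each is the square of the previous):
  3^1 ≡ 3 (mod 189)
  3^2 ≡ 3² = 9 ≡ 9 (mod 189)
  3^4 ≡ 9² = 81 ≡ 81 (mod 189)
  3^8 ≡ 81² = 6561 ≡ 135 (mod 189)
  3^16 ≡ 135² = 18225 ≡ 81 (mod 189)
  3^32 ≡ 81² = 6561 ≡ 135 (mod 189)
  3^64 ≡ 135² = 18225 ≡ 81 (mod 189)
85 = 64 + 16 + 4 + 1, so 3^85 = 3^64 × 3^16 × 3^4 × 3^1 ≡ 81 × 81 × 81 × 3 (mod 189)
Multiplying step by step:
  81 × 81 = 6561 ≡ 135 (mod 189)
  135 × 81 = 10935 ≡ 162 (mod 189)
  162 × 3 = 486 ≡ 108 (mod 189)
Result: 3^85 ≡ 108 (mod 189)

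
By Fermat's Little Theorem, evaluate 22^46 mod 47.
By Fermat's Little Theorem, 22^{46} ≡ 1 (mod 47) since 47 is prime and gcd(22, 47) = 1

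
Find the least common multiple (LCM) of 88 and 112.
1232

First find GCD(88, 112) using the Euclidean algorithm:
88 = 0 × 112 + 88
112 = 1 × 88 + 24
88 = 3 × 24 + 16
24 = 1 × 16 + 8
16 = 2 × 8 + 0
GCD(88, 112) = 8

LCM formula: LCM(a, b) = (a × b) / GCD(a, b)
LCM(88, 112) = (88 × 112) / 8
LCM(88, 112) = 9856 / 8
LCM(88, 112) = 1232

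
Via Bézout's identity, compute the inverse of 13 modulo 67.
Extended GCD: 13(31) + 67(-6) = 1. So 13^(-1) ≡ 31 ≡ 31 (mod 67). Verify: 13 × 31 = 403 ≡ 1 (mod 67)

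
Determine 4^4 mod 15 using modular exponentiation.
4 = 4 (binary 100). Repeated squaring mod 15: 4^1 ≡ 4; 4^2 ≡ 4² = 16 ≡ 1; 4^4 ≡ 1² = 1 ≡ 1. So 4^4 ≡ 1 (mod 15).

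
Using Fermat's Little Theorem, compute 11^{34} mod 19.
11

By Fermat's Little Theorem, a^(p-1) ≡ 1 (mod p) for prime p and gcd(a, p) = 1
Here p = 19, so 11^18 ≡ 1 (mod 19)
We can reduce the exponent: 34 mod 18 = 16
So 11^34 ≡ 11^16 (mod 19)
Computing: 11^16 mod 19 = 11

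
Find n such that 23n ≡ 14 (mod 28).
14

Since gcd(23, 28) = 1 divides 14, a solution exists.
Multiply both sides by the inverse of 23 mod 28:
  23^(-1) mod 28 = 11
  x ≡ 11 × 14 ≡ 154 ≡ 14 (mod 28)
Verification: 23 × 14 = 322 = 11 × 28 + 14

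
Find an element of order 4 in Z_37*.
6 has order 4 mod 37 since 6^{4} ≡ 1 (mod 37) and no smaller power works.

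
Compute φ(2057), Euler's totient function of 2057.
1760

Prime factorization: 2057 = 11^2 × 17
Using the formula φ(n) = n × Π(1 - 1/p) for each prime factor p:
φ(2057) = 2057 × (1 - 1/11) × (1 - 1/17)
φ(2057) = 1760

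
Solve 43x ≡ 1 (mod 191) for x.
43^(-1) ≡ 40 (mod 191). Verification: 43 × 40 = 1720 ≡ 1 (mod 191)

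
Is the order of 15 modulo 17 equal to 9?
No, the actual order is 8, not 9.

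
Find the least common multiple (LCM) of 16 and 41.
656

First find GCD(16, 41) using the Euclidean algorithm:
16 = 0 × 41 + 16
41 = 2 × 16 + 9
16 = 1 × 9 + 7
9 = 1 × 7 + 2
7 = 3 × 2 + 1
2 = 2 × 1 + 0
GCD(16, 41) = 1

LCM formula: LCM(a, b) = (a × b) / GCD(a, b)
LCM(16, 41) = (16 × 41) / 1
LCM(16, 41) = 656 / 1
LCM(16, 41) = 656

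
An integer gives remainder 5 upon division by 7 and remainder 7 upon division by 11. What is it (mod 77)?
M = 7 × 11 = 77. M₁ = 11, y₁ ≡ 2 (mod 7). M₂ = 7, y₂ ≡ 8 (mod 11). k = 5×11×2 + 7×7×8 ≡ 40 (mod 77). The smallest positive such number is 40.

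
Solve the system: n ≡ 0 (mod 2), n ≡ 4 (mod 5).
M = 2 × 5 = 10. M₁ = 5, y₁ ≡ 1 (mod 2). M₂ = 2, y₂ ≡ 3 (mod 5). n = 0×5×1 + 4×2×3 ≡ 4 (mod 10)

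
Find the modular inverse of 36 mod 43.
36^(-1) ≡ 6 (mod 43). Verification: 36 × 6 = 216 ≡ 1 (mod 43)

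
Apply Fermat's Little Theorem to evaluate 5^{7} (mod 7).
5

By Fermat's Little Theorem, a^(p-1) ≡ 1 (mod p) for prime p and gcd(a, p) = 1
Here p = 7, so 5^6 ≡ 1 (mod 7)
We can reduce the exponent: 7 mod 6 = 1
So 5^7 ≡ 5^1 (mod 7)
Computing: 5^1 mod 7 = 5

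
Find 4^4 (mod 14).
4 = 4 (binary 100). Repeated squaring mod 14: 4^1 ≡ 4; 4^2 ≡ 4² = 16 ≡ 2; 4^4 ≡ 2² = 4 ≡ 4. So 4^4 ≡ 4 (mod 14).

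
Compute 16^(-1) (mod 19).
16^(-1) ≡ 6 (mod 19). Verification: 16 × 6 = 96 ≡ 1 (mod 19)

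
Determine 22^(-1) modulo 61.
22^(-1) ≡ 25 (mod 61). Verification: 22 × 25 = 550 ≡ 1 (mod 61)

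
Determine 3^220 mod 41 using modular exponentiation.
Using Fermat: 3^{40} ≡ 1 (mod 41). 220 ≡ 20 (mod 40). So 3^{220} ≡ 3^{20} ≡ 40 (mod 41)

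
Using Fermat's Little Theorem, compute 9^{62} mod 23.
4

By Fermat's Little Theorem, a^(p-1) ≡ 1 (mod p) for prime p and gcd(a, p) = 1
Here p = 23, so 9^22 ≡ 1 (mod 23)
We can reduce the exponent: 62 mod 22 = 18
So 9^62 ≡ 9^18 (mod 23)
Computing: 9^18 mod 23 = 4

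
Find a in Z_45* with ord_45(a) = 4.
8 has order 4 mod 45 since 8^{4} ≡ 1 (mod 45) and no smaller power works.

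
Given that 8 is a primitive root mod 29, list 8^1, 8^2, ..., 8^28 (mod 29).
g^1, g^2, ..., g^{28} mod 29: {8, 6, 19, 7, 27, 13, 17, 20, 15, 4, 3, 24, 18, 28, 21, 23, 10, 22, 2, 16, 12, 9, 14, 25, 26, 5, 11, 1}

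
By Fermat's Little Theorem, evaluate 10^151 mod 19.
By Fermat: 10^{18} ≡ 1 (mod 19). 151 = 8×18 + 7. So 10^{151} ≡ 10^{7} ≡ 15 (mod 19)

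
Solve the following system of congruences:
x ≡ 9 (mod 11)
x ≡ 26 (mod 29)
229

Using the Chinese Remainder Theorem:
M = product of moduli = 319
For equation 1: M_1 = 29, 29 ≡ 7 (mod 11), inverse of 29 mod 11 is 8 (check: 7 × 8 = 56 ≡ 1 (mod 11))
For equation 2: M_2 = 11, 11 ≡ 11 (mod 29), inverse of 11 mod 29 is 8 (check: 11 × 8 = 88 ≡ 1 (mod 29))
Combine: x ≡ Σ r_i×M_i×(M_i⁻¹ mod m_i) = 9×29×8 + 26×11×8 = 2088 + 2288 = 4376
4376 mod 319 = 229
x ≡ 229 (mod 319)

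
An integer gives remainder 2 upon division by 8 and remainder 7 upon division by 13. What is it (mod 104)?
M = 8 × 13 = 104. M₁ = 13, y₁ ≡ 5 (mod 8). M₂ = 8, y₂ ≡ 5 (mod 13). x = 2×13×5 + 7×8×5 ≡ 98 (mod 104). The smallest positive such number is 98.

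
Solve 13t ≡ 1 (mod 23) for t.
16

Using Extended Euclidean Algorithm:
gcd(13, 23) = 1
Bezout coefficients: 13 × -7 + 23 × 4 = 1
So 13 × -7 ≡ 1 (mod 23)
The inverse is -7 mod 23 = 16
Verification: 13 × 16 = 208 = 9 × 23 + 1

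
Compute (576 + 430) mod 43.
17

(576 + 430) = 1006
1006 mod 43 = 17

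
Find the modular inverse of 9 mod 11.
9^(-1) ≡ 5 (mod 11). Verification: 9 × 5 = 45 ≡ 1 (mod 11)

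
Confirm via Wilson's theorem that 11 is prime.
(10)! mod 11 = 10. Since this equals -1 (mod 11), Wilson confirms 11 is prime.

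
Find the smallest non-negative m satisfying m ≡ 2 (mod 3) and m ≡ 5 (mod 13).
M = 3 × 13 = 39. M₁ = 13, y₁ ≡ 1 (mod 3). M₂ = 3, y₂ ≡ 9 (mod 13). m = 2×13×1 + 5×3×9 ≡ 5 (mod 39)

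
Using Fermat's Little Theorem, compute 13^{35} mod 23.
8

By Fermat's Little Theorem, a^(p-1) ≡ 1 (mod p) for prime p and gcd(a, p) = 1
Here p = 23, so 13^22 ≡ 1 (mod 23)
We can reduce the exponent: 35 mod 22 = 13
So 13^35 ≡ 13^13 (mod 23)
Computing: 13^13 mod 23 = 8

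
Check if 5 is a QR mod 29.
By Euler's criterion: 5^{14} ≡ 1 (mod 29). Since this equals 1, 5 is a QR.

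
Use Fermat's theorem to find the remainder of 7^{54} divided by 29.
16

By Fermat's Little Theorem, a^(p-1) ≡ 1 (mod p) for prime p and gcd(a, p) = 1
Here p = 29, so 7^28 ≡ 1 (mod 29)
We can reduce the exponent: 54 mod 28 = 26
So 7^54 ≡ 7^26 (mod 29)
Computing: 7^26 mod 29 = 16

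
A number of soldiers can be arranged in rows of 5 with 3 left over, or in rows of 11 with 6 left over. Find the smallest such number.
M = 5 × 11 = 55. M₁ = 11, y₁ ≡ 1 (mod 5). M₂ = 5, y₂ ≡ 9 (mod 11). m = 3×11×1 + 6×5×9 ≡ 28 (mod 55). The smallest positive such number is 28.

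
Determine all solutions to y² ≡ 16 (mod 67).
The square roots of 16 mod 67 are 4 and 63. Verify: 4² = 16 ≡ 16 (mod 67)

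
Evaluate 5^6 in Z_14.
6 = 4 + 2 (binary 110). Repeated squaring mod 14: 5^1 ≡ 5; 5^2 ≡ 5² = 25 ≡ 11; 5^4 ≡ 11² = 121 ≡ 9. Multiply: 5^6 = 5^4 × 5^2 ≡ 9 × 11 (mod 14): 9 × 11 = 99 ≡ 1. So 5^6 ≡ 1 (mod 14).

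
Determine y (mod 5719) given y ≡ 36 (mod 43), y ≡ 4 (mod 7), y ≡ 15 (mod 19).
3777

Using the Chinese Remainder Theorem:
M = product of moduli = 5719
For equation 1: M_1 = 133, 133 ≡ 4 (mod 43), inverse of 133 mod 43 is 11 (check: 4 × 11 = 44 ≡ 1 (mod 43))
For equation 2: M_2 = 817, 817 ≡ 5 (mod 7), inverse of 817 mod 7 is 3 (check: 5 × 3 = 15 ≡ 1 (mod 7))
For equation 3: M_3 = 301, 301 ≡ 16 (mod 19), inverse of 301 mod 19 is 6 (check: 16 × 6 = 96 ≡ 1 (mod 19))
Combine: y ≡ Σ r_i×M_i×(M_i⁻¹ mod m_i) = 36×133×11 + 4×817×3 + 15×301×6 = 52668 + 9804 + 27090 = 89562
89562 mod 5719 = 3777
y ≡ 3777 (mod 5719)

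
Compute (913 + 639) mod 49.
33

(913 + 639) = 1552
1552 mod 49 = 33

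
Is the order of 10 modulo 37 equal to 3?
Yes, ord_37(10) = 3.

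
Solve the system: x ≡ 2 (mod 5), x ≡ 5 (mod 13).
M = 5 × 13 = 65. M₁ = 13, y₁ ≡ 2 (mod 5). M₂ = 5, y₂ ≡ 8 (mod 13). x = 2×13×2 + 5×5×8 ≡ 57 (mod 65)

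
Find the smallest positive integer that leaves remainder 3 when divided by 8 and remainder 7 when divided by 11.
M = 8 × 11 = 88. M₁ = 11, y₁ ≡ 3 (mod 8). M₂ = 8, y₂ ≡ 7 (mod 11). t = 3×11×3 + 7×8×7 ≡ 51 (mod 88). The smallest positive such number is 51.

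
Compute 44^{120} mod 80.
16

Using successive squaring:
Binary expansion of 120: 1111000
Powers of 44 mod 80 (each is the square of the previous):
  44^1 ≡ 44 (mod 80)
  44^2 ≡ 44² = 1936 ≡ 16 (mod 80)
  44^4 ≡ 16² = 256 ≡ 16 (mod 80)
  44^8 ≡ 16² = 256 ≡ 16 (mod 80)
  44^16 ≡ 16² = 256 ≡ 16 (mod 80)
  44^32 ≡ 16² = 256 ≡ 16 (mod 80)
  44^64 ≡ 16² = 256 ≡ 16 (mod 80)
120 = 64 + 32 + 16 + 8, so 44^120 = 44^64 × 44^32 × 44^16 × 44^8 ≡ 16 × 16 × 16 × 16 (mod 80)
Multiplying step by step:
  16 × 16 = 256 ≡ 16 (mod 80)
  16 × 16 = 256 ≡ 16 (mod 80)
  16 × 16 = 256 ≡ 16 (mod 80)
Result: 44^120 ≡ 16 (mod 80)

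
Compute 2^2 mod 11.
2 = 2 (binary 10). Repeated squaring mod 11: 2^1 ≡ 2; 2^2 ≡ 2² = 4 ≡ 4. So 2^2 ≡ 4 (mod 11).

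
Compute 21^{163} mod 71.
68

Using successive squaring:
Binary expansion of 163: 10100011
Powers of 21 mod 71 (each is the square of the previous):
  21^1 ≡ 21 (mod 71)
  21^2 ≡ 21² = 441 ≡ 15 (mod 71)
  21^4 ≡ 15² = 225 ≡ 12 (mod 71)
  21^8 ≡ 12² = 144 ≡ 2 (mod 71)
  21^16 ≡ 2² = 4 ≡ 4 (mod 71)
  21^32 ≡ 4² = 16 ≡ 16 (mod 71)
  21^64 ≡ 16² = 256 ≡ 43 (mod 71)
  21^128 ≡ 43² = 1849 ≡ 3 (mod 71)
163 = 128 + 32 + 2 + 1, so 21^163 = 21^128 × 21^32 × 21^2 × 21^1 ≡ 3 × 16 × 15 × 21 (mod 71)
Multiplying step by step:
  3 × 16 = 48 ≡ 48 (mod 71)
  48 × 15 = 720 ≡ 10 (mod 71)
  10 × 21 = 210 ≡ 68 (mod 71)
Result: 21^163 ≡ 68 (mod 71)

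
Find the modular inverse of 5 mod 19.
5^(-1) ≡ 4 (mod 19). Verification: 5 × 4 = 20 ≡ 1 (mod 19)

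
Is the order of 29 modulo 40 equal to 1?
No, the actual order is 2, not 1.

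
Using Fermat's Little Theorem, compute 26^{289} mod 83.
12

By Fermat's Little Theorem, a^(p-1) ≡ 1 (mod p) for prime p and gcd(a, p) = 1
Here p = 83, so 26^82 ≡ 1 (mod 83)
We can reduce the exponent: 289 mod 82 = 43
So 26^289 ≡ 26^43 (mod 83)
Computing: 26^43 mod 83 = 12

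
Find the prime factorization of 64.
2^6

Divide by primes starting from smallest:
64 ÷ 2 = 32
32 ÷ 2 = 16
16 ÷ 2 = 8
8 ÷ 2 = 4
4 ÷ 2 = 2
2 ÷ 2 = 1

64 = 2^6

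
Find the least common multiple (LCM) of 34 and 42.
714

First find GCD(34, 42) using the Euclidean algorithm:
34 = 0 × 42 + 34
42 = 1 × 34 + 8
34 = 4 × 8 + 2
8 = 4 × 2 + 0
GCD(34, 42) = 2

LCM formula: LCM(a, b) = (a × b) / GCD(a, b)
LCM(34, 42) = (34 × 42) / 2
LCM(34, 42) = 1428 / 2
LCM(34, 42) = 714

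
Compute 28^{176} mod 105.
91

Using successive squaring:
Binary expansion of 176: 10110000
Powers of 28 mod 105 (each is the square of the previous):
  28^1 ≡ 28 (mod 105)
  28^2 ≡ 28² = 784 ≡ 49 (mod 105)
  28^4 ≡ 49² = 2401 ≡ 91 (mod 105)
  28^8 ≡ 91² = 8281 ≡ 91 (mod 105)
  28^16 ≡ 91² = 8281 ≡ 91 (mod 105)
  28^32 ≡ 91² = 8281 ≡ 91 (mod 105)
  28^64 ≡ 91² = 8281 ≡ 91 (mod 105)
  28^128 ≡ 91² = 8281 ≡ 91 (mod 105)
176 = 128 + 32 + 16, so 28^176 = 28^128 × 28^32 × 28^16 ≡ 91 × 91 × 91 (mod 105)
Multiplying step by step:
  91 × 91 = 8281 ≡ 91 (mod 105)
  91 × 91 = 8281 ≡ 91 (mod 105)
Result: 28^176 ≡ 91 (mod 105)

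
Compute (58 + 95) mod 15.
3

(58 + 95) = 153
153 mod 15 = 3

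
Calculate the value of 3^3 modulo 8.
3 = 2 + 1 (binary 11). Repeated squaring mod 8: 3^1 ≡ 3; 3^2 ≡ 3² = 9 ≡ 1. Multiply: 3^3 = 3^2 × 3^1 ≡ 1 × 3 (mod 8): 1 × 3 = 3 ≡ 3. So 3^3 ≡ 3 (mod 8).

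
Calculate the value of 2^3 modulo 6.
3 = 2 + 1 (binary 11). Repeated squaring mod 6: 2^1 ≡ 2; 2^2 ≡ 2² = 4 ≡ 4. Multiply: 2^3 = 2^2 × 2^1 ≡ 4 × 2 (mod 6): 4 × 2 = 8 ≡ 2. So 2^3 ≡ 2 (mod 6).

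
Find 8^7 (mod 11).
7 = 4 + 2 + 1 (binary 111). Repeated squaring mod 11: 8^1 ≡ 8; 8^2 ≡ 8² = 64 ≡ 9; 8^4 ≡ 9² = 81 ≡ 4. Multiply: 8^7 = 8^4 × 8^2 × 8^1 ≡ 4 × 9 × 8 (mod 11): 4 × 9 = 36 ≡ 3; 3 × 8 = 24 ≡ 2. So 8^7 ≡ 2 (mod 11).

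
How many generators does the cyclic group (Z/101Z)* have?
40

The number of primitive roots modulo p is φ(p-1) = φ(100)
φ(100) = 40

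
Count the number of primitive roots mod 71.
Number of primitive roots mod 71 = φ(70) = 24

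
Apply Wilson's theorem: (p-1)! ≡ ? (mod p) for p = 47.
By Wilson's theorem, (46)! ≡ -1 ≡ 46 (mod 47)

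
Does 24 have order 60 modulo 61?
p - 1 = 60 has prime divisors 2, 3, 5. Check 24^(60/q) mod 61 for each: 24^(60/2) = 24^30 ≡ 60, 24^(60/3) = 24^20 ≡ 1, 24^(60/5) = 24^12 ≡ 34 (mod 61). Since 24^20 ≡ 1 (mod 61), the order of 24 divides 20 (in fact the order is 20) ≠ 60, so it is not a primitive root.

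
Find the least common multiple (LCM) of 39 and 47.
1833

First find GCD(39, 47) using the Euclidean algorithm:
39 = 0 × 47 + 39
47 = 1 × 39 + 8
39 = 4 × 8 + 7
8 = 1 × 7 + 1
7 = 7 × 1 + 0
GCD(39, 47) = 1

LCM formula: LCM(a, b) = (a × b) / GCD(a, b)
LCM(39, 47) = (39 × 47) / 1
LCM(39, 47) = 1833 / 1
LCM(39, 47) = 1833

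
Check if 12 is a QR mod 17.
By Euler's criterion: 12^{8} ≡ 16 (mod 17). Since this equals -1 (≡ 16), 12 is not a QR.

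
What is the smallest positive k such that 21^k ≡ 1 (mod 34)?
Powers of 21 mod 34: 21^1≡21, 21^2≡33, 21^3≡13, 21^4≡1. Order = 4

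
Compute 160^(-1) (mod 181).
160^(-1) ≡ 112 (mod 181). Verification: 160 × 112 = 17920 ≡ 1 (mod 181)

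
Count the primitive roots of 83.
40

The number of primitive roots modulo p is φ(p-1) = φ(82)
φ(82) = 40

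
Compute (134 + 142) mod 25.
1

(134 + 142) = 276
276 mod 25 = 1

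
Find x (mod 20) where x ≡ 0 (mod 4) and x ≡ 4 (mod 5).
M = 4 × 5 = 20. M₁ = 5, y₁ ≡ 1 (mod 4). M₂ = 4, y₂ ≡ 4 (mod 5). x = 0×5×1 + 4×4×4 ≡ 4 (mod 20)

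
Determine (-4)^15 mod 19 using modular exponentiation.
Using repeated squaring. (-4) ≡ 15 (mod 19). 15 = 8 + 4 + 2 + 1 (binary 1111). Repeated squaring mod 19: 15^1 ≡ 15; 15^2 ≡ 15² = 225 ≡ 16; 15^4 ≡ 16² = 256 ≡ 9; 15^8 ≡ 9² = 81 ≡ 5. Multiply: (-4)^15 ≡ 15^8 × 15^4 × 15^2 × 15^1 ≡ 5 × 9 × 16 × 15 (mod 19): 5 × 9 = 45 ≡ 7; 7 × 16 = 112 ≡ 17; 17 × 15 = 255 ≡ 8. So (-4)^15 ≡ 8 (mod 19).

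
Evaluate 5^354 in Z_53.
Using Fermat: 5^{52} ≡ 1 (mod 53). 354 ≡ 42 (mod 52). So 5^{354} ≡ 5^{42} ≡ 40 (mod 53)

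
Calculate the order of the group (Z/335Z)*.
264

Prime factorization: 335 = 5 × 67
Using the formula φ(n) = n × Π(1 - 1/p) for each prime factor p:
φ(335) = 335 × (1 - 1/5) × (1 - 1/67)
φ(335) = 264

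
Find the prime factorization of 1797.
3 × 599

Divide by primes starting from smallest:
1797 ÷ 3 = 599
599 ÷ 599 = 1

1797 = 3 × 599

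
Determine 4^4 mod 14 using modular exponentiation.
4 = 4 (binary 100). Repeated squaring mod 14: 4^1 ≡ 4; 4^2 ≡ 4² = 16 ≡ 2; 4^4 ≡ 2² = 4 ≡ 4. So 4^4 ≡ 4 (mod 14).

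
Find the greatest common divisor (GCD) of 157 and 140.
1

Using the Euclidean algorithm:
157 = 1 × 140 + 17
140 = 8 × 17 + 4
17 = 4 × 4 + 1
4 = 4 × 1 + 0

GCD(157, 140) = 1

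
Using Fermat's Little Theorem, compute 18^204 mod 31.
By Fermat: 18^{30} ≡ 1 (mod 31). 204 = 6×30 + 24. So 18^{204} ≡ 18^{24} ≡ 2 (mod 31)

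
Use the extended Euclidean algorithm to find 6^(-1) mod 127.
Extended GCD: 6(-21) + 127(1) = 1. So 6^(-1) ≡ 106 ≡ 106 (mod 127). Verify: 6 × 106 = 636 ≡ 1 (mod 127)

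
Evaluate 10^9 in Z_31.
9 = 8 + 1 (binary 1001). Repeated squaring mod 31: 10^1 ≡ 10; 10^2 ≡ 10² = 100 ≡ 7; 10^4 ≡ 7² = 49 ≡ 18; 10^8 ≡ 18² = 324 ≡ 14. Multiply: 10^9 = 10^8 × 10^1 ≡ 14 × 10 (mod 31): 14 × 10 = 140 ≡ 16. So 10^9 ≡ 16 (mod 31).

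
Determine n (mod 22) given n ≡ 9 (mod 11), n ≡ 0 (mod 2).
20

Using the Chinese Remainder Theorem:
M = product of moduli = 22
For equation 1: M_1 = 2, 2 ≡ 2 (mod 11), inverse of 2 mod 11 is 6 (check: 2 × 6 = 12 ≡ 1 (mod 11))
For equation 2: M_2 = 11, 11 ≡ 1 (mod 2), inverse of 11 mod 2 is 1 (check: 1 × 1 = 1 ≡ 1 (mod 2))
Combine: n ≡ Σ r_i×M_i×(M_i⁻¹ mod m_i) = 9×2×6 + 0×11×1 = 108 + 0 = 108
108 mod 22 = 20
n ≡ 20 (mod 22)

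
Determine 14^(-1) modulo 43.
14^(-1) ≡ 40 (mod 43). Verification: 14 × 40 = 560 ≡ 1 (mod 43)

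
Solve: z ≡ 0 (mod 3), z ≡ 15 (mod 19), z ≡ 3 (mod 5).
M = 3 × 19 × 5 = 285. M₁ = 95, y₁ ≡ 2 (mod 3). M₂ = 15, y₂ ≡ 14 (mod 19). M₃ = 57, y₃ ≡ 3 (mod 5). z = 0×95×2 + 15×15×14 + 3×57×3 ≡ 243 (mod 285)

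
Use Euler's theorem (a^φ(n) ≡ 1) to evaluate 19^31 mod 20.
By Euler: 19^{8} ≡ 1 (mod 20) since gcd(19, 20) = 1. 31 = 3×8 + 7. So 19^{31} ≡ 19^{7} ≡ 19 (mod 20)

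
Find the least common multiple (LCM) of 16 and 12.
48

First find GCD(16, 12) using the Euclidean algorithm:
16 = 1 × 12 + 4
12 = 3 × 4 + 0
GCD(16, 12) = 4

LCM formula: LCM(a, b) = (a × b) / GCD(a, b)
LCM(16, 12) = (16 × 12) / 4
LCM(16, 12) = 192 / 4
LCM(16, 12) = 48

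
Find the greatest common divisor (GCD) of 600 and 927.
3

Using the Euclidean algorithm:
600 = 0 × 927 + 600
927 = 1 × 600 + 327
600 = 1 × 327 + 273
327 = 1 × 273 + 54
273 = 5 × 54 + 3
54 = 18 × 3 + 0

GCD(600, 927) = 3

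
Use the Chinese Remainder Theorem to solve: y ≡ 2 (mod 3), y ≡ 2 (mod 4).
M = 3 × 4 = 12. M₁ = 4, y₁ ≡ 1 (mod 3). M₂ = 3, y₂ ≡ 3 (mod 4). y = 2×4×1 + 2×3×3 ≡ 2 (mod 12)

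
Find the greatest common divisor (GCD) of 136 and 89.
1

Using the Euclidean algorithm:
136 = 1 × 89 + 47
89 = 1 × 47 + 42
47 = 1 × 42 + 5
42 = 8 × 5 + 2
5 = 2 × 2 + 1
2 = 2 × 1 + 0

GCD(136, 89) = 1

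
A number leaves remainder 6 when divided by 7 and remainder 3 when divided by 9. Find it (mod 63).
M = 7 × 9 = 63. M₁ = 9, y₁ ≡ 4 (mod 7). M₂ = 7, y₂ ≡ 4 (mod 9). k = 6×9×4 + 3×7×4 ≡ 48 (mod 63)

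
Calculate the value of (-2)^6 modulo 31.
(-2) ≡ 29 (mod 31). 6 = 4 + 2 (binary 110). Repeated squaring mod 31: 29^1 ≡ 29; 29^2 ≡ 29² = 841 ≡ 4; 29^4 ≡ 4² = 16 ≡ 16. Multiply: (-2)^6 ≡ 29^4 × 29^2 ≡ 16 × 4 (mod 31): 16 × 4 = 64 ≡ 2. So (-2)^6 ≡ 2 (mod 31).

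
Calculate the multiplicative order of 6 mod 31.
Powers of 6 mod 31: 6^1≡6, 6^2≡5, 6^3≡30, 6^4≡25, 6^5≡26, 6^6≡1. Order = 6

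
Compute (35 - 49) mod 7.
0

(35 - 49) = -14
-14 mod 7 = 0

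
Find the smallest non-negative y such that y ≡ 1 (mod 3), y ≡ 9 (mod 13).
22

Using the Chinese Remainder Theorem:
M = product of moduli = 39
For equation 1: M_1 = 13, 13 ≡ 1 (mod 3), inverse of 13 mod 3 is 1 (check: 1 × 1 = 1 ≡ 1 (mod 3))
For equation 2: M_2 = 3, 3 ≡ 3 (mod 13), inverse of 3 mod 13 is 9 (check: 3 × 9 = 27 ≡ 1 (mod 13))
Combine: y ≡ Σ r_i×M_i×(M_i⁻¹ mod m_i) = 1×13×1 + 9×3×9 = 13 + 243 = 256
256 mod 39 = 22
y ≡ 22 (mod 39)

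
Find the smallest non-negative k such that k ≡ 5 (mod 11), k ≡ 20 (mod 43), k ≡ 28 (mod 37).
1138

Using the Chinese Remainder Theorem:
M = product of moduli = 17501
For equation 1: M_1 = 1591, 1591 ≡ 7 (mod 11), inverse of 1591 mod 11 is 8 (check: 7 × 8 = 56 ≡ 1 (mod 11))
For equation 2: M_2 = 407, 407 ≡ 20 (mod 43), inverse of 407 mod 43 is 28 (check: 20 × 28 = 560 ≡ 1 (mod 43))
For equation 3: M_3 = 473, 473 ≡ 29 (mod 37), inverse of 473 mod 37 is 23 (check: 29 × 23 = 667 ≡ 1 (mod 37))
Combine: k ≡ Σ r_i×M_i×(M_i⁻¹ mod m_i) = 5×1591×8 + 20×407×28 + 28×473×23 = 63640 + 227920 + 304612 = 596172
596172 mod 17501 = 1138
k ≡ 1138 (mod 17501)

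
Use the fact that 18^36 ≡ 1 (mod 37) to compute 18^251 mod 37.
By Fermat: 18^{36} ≡ 1 (mod 37). 251 ≡ 35 (mod 36). So 18^{251} ≡ 18^{35} ≡ 35 (mod 37)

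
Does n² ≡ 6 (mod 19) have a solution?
By Euler's criterion: 6^{9} ≡ 1 (mod 19). Since this equals 1, 6 is a QR.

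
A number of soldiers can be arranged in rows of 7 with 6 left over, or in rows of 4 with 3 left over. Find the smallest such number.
M = 7 × 4 = 28. M₁ = 4, y₁ ≡ 2 (mod 7). M₂ = 7, y₂ ≡ 3 (mod 4). t = 6×4×2 + 3×7×3 ≡ 27 (mod 28). The smallest positive such number is 27.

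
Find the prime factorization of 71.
71

Divide by primes starting from smallest:
71 ÷ 71 = 1

71 = 71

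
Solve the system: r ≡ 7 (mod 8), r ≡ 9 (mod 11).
M = 8 × 11 = 88. M₁ = 11, y₁ ≡ 3 (mod 8). M₂ = 8, y₂ ≡ 7 (mod 11). r = 7×11×3 + 9×8×7 ≡ 31 (mod 88)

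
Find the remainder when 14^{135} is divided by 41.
By Fermat: 14^{40} ≡ 1 (mod 41). 135 = 3×40 + 15. So 14^{135} ≡ 14^{15} ≡ 3 (mod 41)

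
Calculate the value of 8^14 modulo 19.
Using repeated squaring. 14 = 8 + 4 + 2 (binary 1110). Repeated squaring mod 19: 8^1 ≡ 8; 8^2 ≡ 8² = 64 ≡ 7; 8^4 ≡ 7² = 49 ≡ 11; 8^8 ≡ 11² = 121 ≡ 7. Multiply: 8^14 = 8^8 × 8^4 × 8^2 ≡ 7 × 11 × 7 (mod 19): 7 × 11 = 77 ≡ 1; 1 × 7 = 7 ≡ 7. So 8^14 ≡ 7 (mod 19).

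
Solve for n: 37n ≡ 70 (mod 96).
46

Since gcd(37, 96) = 1 divides 70, a solution exists.
Multiply both sides by the inverse of 37 mod 96:
  37^(-1) mod 96 = 13
  x ≡ 13 × 70 ≡ 910 ≡ 46 (mod 96)
Verification: 37 × 46 = 1702 = 17 × 96 + 70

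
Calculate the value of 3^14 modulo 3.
Using repeated squaring. 3 ≡ 0 (mod 3). 14 = 8 + 4 + 2 (binary 1110). Repeated squaring mod 3: 0^1 ≡ 0; 0^2 ≡ 0² = 0 ≡ 0; 0^4 ≡ 0² = 0 ≡ 0; 0^8 ≡ 0² = 0 ≡ 0. Multiply: 3^14 ≡ 0^8 × 0^4 × 0^2 ≡ 0 × 0 × 0 (mod 3): 0 × 0 = 0 ≡ 0; 0 × 0 = 0 ≡ 0. So 3^14 ≡ 0 (mod 3).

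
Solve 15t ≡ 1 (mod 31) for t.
29

Using Extended Euclidean Algorithm:
gcd(15, 31) = 1
Bezout coefficients: 15 × -2 + 31 × 1 = 1
So 15 × -2 ≡ 1 (mod 31)
The inverse is -2 mod 31 = 29
Verification: 15 × 29 = 435 = 14 × 31 + 1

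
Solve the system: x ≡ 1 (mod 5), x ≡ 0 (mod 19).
M = 5 × 19 = 95. M₁ = 19, y₁ ≡ 4 (mod 5). M₂ = 5, y₂ ≡ 4 (mod 19). x = 1×19×4 + 0×5×4 ≡ 76 (mod 95)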